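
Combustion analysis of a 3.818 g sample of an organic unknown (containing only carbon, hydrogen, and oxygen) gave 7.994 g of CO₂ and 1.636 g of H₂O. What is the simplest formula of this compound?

C2H2O

mol C = 7.994 g CO₂ ÷ 44.009 g/mol = 0.18164 mol
mol H = 2 × 1.636 g H₂O ÷ 18.015 g/mol = 0.18163 mol
mass O = 3.818 − (2.1817 + 0.18308) = 1.4532 g → mol O = 1.4532 ÷ 15.999 = 0.090830 mol
Divide by the smallest (0.090830 mol): C 2.000, H 2.000, O 1.000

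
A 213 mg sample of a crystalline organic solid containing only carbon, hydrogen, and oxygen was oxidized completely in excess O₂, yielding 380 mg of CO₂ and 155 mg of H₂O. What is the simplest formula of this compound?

mol C = 0.380 g CO₂ ÷ 44.009 g/mol = 0.008635 mol
mol H = 2 × 0.155 g H₂O ÷ 18.015 g/mol = 0.01721 mol
mass O = 0.213 − (0.1037 + 0.01735) = 0.09194 g → mol O = 0.09194 ÷ 15.999 = 0.005747 mol
Divide by the smallest (0.005747 mol): C 1.502, H 2.994, O 1.000
Multiplying each by 2 gives whole numbers: C 3.00, H 5.99, O 2.00

C3H6O2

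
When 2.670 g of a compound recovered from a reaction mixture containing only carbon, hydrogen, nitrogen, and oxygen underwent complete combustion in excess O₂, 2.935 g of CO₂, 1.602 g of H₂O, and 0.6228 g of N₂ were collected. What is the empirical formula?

mol C = 2.935 g CO₂ ÷ 44.009 g/mol = 0.066691 mol
mol H = 2 × 1.602 g H₂O ÷ 18.015 g/mol = 0.17785 mol
mol N = 2 × 0.6228 g N₂ ÷ 28.014 g/mol = 0.044463 mol
mass O = 2.670 − (0.80102 + 0.17927 + 0.62280) = 1.0669 g → mol O = 1.0669 ÷ 15.999 = 0.066685 mol
Divide by the smallest (0.044463 mol): C 1.500, H 4.000, N 1.000, O 1.500
Multiplying each by 2 gives whole numbers: C 3.00, H 8.00, N 2.00, O 3.00

C3H8N2O3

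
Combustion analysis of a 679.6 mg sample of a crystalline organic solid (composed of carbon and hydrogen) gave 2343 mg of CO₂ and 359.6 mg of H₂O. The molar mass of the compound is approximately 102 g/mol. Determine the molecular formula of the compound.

mol C = 2.343 g CO₂ ÷ 44.009 g/mol = 0.053239 mol
mol H = 2 × 0.3596 g H₂O ÷ 18.015 g/mol = 0.039922 mol
Divide by the smallest (0.039922 mol): C 1.334, H 1.000
Multiplying each by 3 gives whole numbers: C 4.00, H 3.00
Empirical formula: C4H3
Empirical-formula mass = 51.07 g/mol; 102 ÷ 51.07 ≈ 2, so the molecular formula is C8H6.

C8H6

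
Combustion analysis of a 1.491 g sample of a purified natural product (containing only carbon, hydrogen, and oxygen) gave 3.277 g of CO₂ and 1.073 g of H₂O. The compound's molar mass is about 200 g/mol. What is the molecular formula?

C10H16O4

mol C = 3.277 g CO₂ ÷ 44.009 g/mol = 0.074462 mol
mol H = 2 × 1.073 g H₂O ÷ 18.015 g/mol = 0.11912 mol
mass O = 1.491 − (0.89436 + 0.12008) = 0.47656 g → mol O = 0.47656 ÷ 15.999 = 0.029787 mol
Divide by the smallest (0.029787 mol): C 2.500, H 3.999, O 1.000
Multiplying each by 2 gives whole numbers: C 5.00, H 8.00, O 2.00
Empirical formula: C5H8O2
Empirical-formula mass = 100.12 g/mol; 200 ÷ 100.12 ≈ 2, so the molecular formula is C10H16O4.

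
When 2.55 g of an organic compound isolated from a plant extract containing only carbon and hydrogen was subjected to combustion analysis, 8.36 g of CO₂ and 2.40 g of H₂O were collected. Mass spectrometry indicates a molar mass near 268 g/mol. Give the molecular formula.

mol C = 8.36 g CO₂ ÷ 44.009 g/mol = 0.1900 mol
mol H = 2 × 2.40 g H₂O ÷ 18.015 g/mol = 0.2664 mol
Divide by the smallest (0.1900 mol): C 1.000, H 1.403
Multiplying each by 5 gives whole numbers: C 5.00, H 7.01
Empirical formula: C5H7
Empirical-formula mass = 67.11 g/mol; 268 ÷ 67.11 ≈ 4, so the molecular formula is C20H28.

C20H28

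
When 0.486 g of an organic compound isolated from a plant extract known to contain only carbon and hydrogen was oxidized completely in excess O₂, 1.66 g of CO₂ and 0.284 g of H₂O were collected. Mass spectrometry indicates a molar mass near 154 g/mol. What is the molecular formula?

C12H10

mol C = 1.66 g CO₂ ÷ 44.009 g/mol = 0.03772 mol
mol H = 2 × 0.284 g H₂O ÷ 18.015 g/mol = 0.03153 mol
Divide by the smallest (0.03153 mol): C 1.196, H 1.000
Multiplying each by 5 gives whole numbers: C 5.98, H 5.00
Empirical formula: C6H5
Empirical-formula mass = 77.11 g/mol; 154 ÷ 77.11 ≈ 2, so the molecular formula is C12H10.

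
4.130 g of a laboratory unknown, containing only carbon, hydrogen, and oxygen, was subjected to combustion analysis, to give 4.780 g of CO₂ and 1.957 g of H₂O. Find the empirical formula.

mol C = 4.780 g CO₂ ÷ 44.009 g/mol = 0.10861 mol
mol H = 2 × 1.957 g H₂O ÷ 18.015 g/mol = 0.21726 mol
mass O = 4.130 − (1.3046 + 0.21900) = 2.6064 g → mol O = 2.6064 ÷ 15.999 = 0.16291 mol
Divide by the smallest (0.10861 mol): C 1.000, H 2.000, O 1.500
Multiplying each by 2 gives whole numbers: C 2.00, H 4.00, O 3.00

C2H4O3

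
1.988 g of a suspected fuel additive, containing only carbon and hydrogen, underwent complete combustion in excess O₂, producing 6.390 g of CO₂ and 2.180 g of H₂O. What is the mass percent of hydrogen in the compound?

12.27%

mol C = 6.390 g CO₂ ÷ 44.009 g/mol = 0.14520 mol
mol H = 2 × 2.180 g H₂O ÷ 18.015 g/mol = 0.24202 mol
mass % H = 0.24396 g ÷ 1.988 g × 100%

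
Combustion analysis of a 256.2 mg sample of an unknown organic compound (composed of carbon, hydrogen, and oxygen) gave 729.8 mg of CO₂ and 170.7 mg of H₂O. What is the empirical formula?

mol C = 0.7298 g CO₂ ÷ 44.009 g/mol = 0.016583 mol
mol H = 2 × 0.1707 g H₂O ÷ 18.015 g/mol = 0.018951 mol
mass O = 0.2562 − (0.19918 + 0.019102) = 0.037919 g → mol O = 0.037919 ÷ 15.999 = 0.0023701 mol
Divide by the smallest (0.0023701 mol): C 6.997, H 7.996, O 1.000

C7H8O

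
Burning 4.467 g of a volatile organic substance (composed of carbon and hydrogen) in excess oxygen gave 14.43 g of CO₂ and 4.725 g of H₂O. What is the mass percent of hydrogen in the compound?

mol C = 14.43 g CO₂ ÷ 44.009 g/mol = 0.32789 mol
mol H = 2 × 4.725 g H₂O ÷ 18.015 g/mol = 0.52456 mol
mass % H = 0.52876 g ÷ 4.467 g × 100%

11.84%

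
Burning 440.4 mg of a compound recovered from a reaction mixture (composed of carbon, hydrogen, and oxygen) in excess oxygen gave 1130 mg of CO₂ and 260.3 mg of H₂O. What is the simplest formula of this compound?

C8H9O2

mol C = 1.130 g CO₂ ÷ 44.009 g/mol = 0.025677 mol
mol H = 2 × 0.2603 g H₂O ÷ 18.015 g/mol = 0.028898 mol
mass O = 0.4404 − (0.30840 + 0.029129) = 0.10287 g → mol O = 0.10287 ÷ 15.999 = 0.0064297 mol
Divide by the smallest (0.0064297 mol): C 3.993, H 4.494, O 1.000
Multiplying each by 2 gives whole numbers: C 7.99, H 8.99, O 2.00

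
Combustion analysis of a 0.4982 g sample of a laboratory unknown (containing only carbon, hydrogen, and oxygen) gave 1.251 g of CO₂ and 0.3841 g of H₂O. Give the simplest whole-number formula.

mol C = 1.251 g CO₂ ÷ 44.009 g/mol = 0.028426 mol
mol H = 2 × 0.3841 g H₂O ÷ 18.015 g/mol = 0.042642 mol
mass O = 0.4982 − (0.34142 + 0.042983) = 0.11379 g → mol O = 0.11379 ÷ 15.999 = 0.0071124 mol
Divide by the smallest (0.0071124 mol): C 3.997, H 5.995, O 1.000

C4H6O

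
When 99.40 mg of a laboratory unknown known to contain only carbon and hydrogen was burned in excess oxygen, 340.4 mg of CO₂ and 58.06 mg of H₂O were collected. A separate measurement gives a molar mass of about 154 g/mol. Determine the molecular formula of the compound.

C12H10

mol C = 0.3404 g CO₂ ÷ 44.009 g/mol = 0.0077348 mol
mol H = 2 × 0.05806 g H₂O ÷ 18.015 g/mol = 0.0064457 mol
Divide by the smallest (0.0064457 mol): C 1.200, H 1.000
Multiplying each by 5 gives whole numbers: C 6.00, H 5.00
Empirical formula: C6H5
Empirical-formula mass = 77.11 g/mol; 154 ÷ 77.11 ≈ 2, so the molecular formula is C12H10.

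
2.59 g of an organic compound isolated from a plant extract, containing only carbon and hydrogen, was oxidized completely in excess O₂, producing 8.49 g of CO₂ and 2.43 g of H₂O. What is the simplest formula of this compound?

C5H7

mol C = 8.49 g CO₂ ÷ 44.009 g/mol = 0.1929 mol
mol H = 2 × 2.43 g H₂O ÷ 18.015 g/mol = 0.2698 mol
Divide by the smallest (0.1929 mol): C 1.000, H 1.398
Multiplying each by 5 gives whole numbers: C 5.00, H 6.99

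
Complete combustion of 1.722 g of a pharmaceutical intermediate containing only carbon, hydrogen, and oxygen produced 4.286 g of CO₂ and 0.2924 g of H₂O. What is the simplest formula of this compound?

mol C = 4.286 g CO₂ ÷ 44.009 g/mol = 0.097389 mol
mol H = 2 × 0.2924 g H₂O ÷ 18.015 g/mol = 0.032462 mol
mass O = 1.722 − (1.1697 + 0.032722) = 0.51954 g → mol O = 0.51954 ÷ 15.999 = 0.032473 mol
Divide by the smallest (0.032462 mol): C 3.000, H 1.000, O 1.000

C3HO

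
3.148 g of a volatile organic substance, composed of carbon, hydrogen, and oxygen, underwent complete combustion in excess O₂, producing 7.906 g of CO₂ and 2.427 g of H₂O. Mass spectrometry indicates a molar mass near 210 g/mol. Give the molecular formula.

C12H18O3

mol C = 7.906 g CO₂ ÷ 44.009 g/mol = 0.17965 mol
mol H = 2 × 2.427 g H₂O ÷ 18.015 g/mol = 0.26944 mol
mass O = 3.148 − (2.1577 + 0.27160) = 0.71869 g → mol O = 0.71869 ÷ 15.999 = 0.044921 mol
Divide by the smallest (0.044921 mol): C 3.999, H 5.998, O 1.000
Empirical formula: C4H6O
Empirical-formula mass = 70.09 g/mol; 210 ÷ 70.09 ≈ 3, so the molecular formula is C12H18O3.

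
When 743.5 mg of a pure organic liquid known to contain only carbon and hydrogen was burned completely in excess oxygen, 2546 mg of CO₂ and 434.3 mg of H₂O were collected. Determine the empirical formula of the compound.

mol C = 2.546 g CO₂ ÷ 44.009 g/mol = 0.057852 mol
mol H = 2 × 0.4343 g H₂O ÷ 18.015 g/mol = 0.048215 mol
Divide by the smallest (0.048215 mol): C 1.200, H 1.000
Multiplying each by 5 gives whole numbers: C 6.00, H 5.00

C6H5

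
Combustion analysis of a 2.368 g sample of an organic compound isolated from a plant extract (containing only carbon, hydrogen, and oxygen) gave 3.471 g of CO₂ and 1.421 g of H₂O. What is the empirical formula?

CH2O

mol C = 3.471 g CO₂ ÷ 44.009 g/mol = 0.078870 mol
mol H = 2 × 1.421 g H₂O ÷ 18.015 g/mol = 0.15776 mol
mass O = 2.368 − (0.94731 + 0.15902) = 1.2617 g → mol O = 1.2617 ÷ 15.999 = 0.078859 mol
Divide by the smallest (0.078859 mol): C 1.000, H 2.000, O 1.000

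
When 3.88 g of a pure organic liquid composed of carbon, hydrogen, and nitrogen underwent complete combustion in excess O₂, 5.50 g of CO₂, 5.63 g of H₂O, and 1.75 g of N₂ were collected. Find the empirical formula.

mol C = 5.50 g CO₂ ÷ 44.009 g/mol = 0.1250 mol
mol H = 2 × 5.63 g H₂O ÷ 18.015 g/mol = 0.6250 mol
mol N = 2 × 1.75 g N₂ ÷ 28.014 g/mol = 0.1249 mol
Divide by the smallest (0.1249 mol): C 1.000, H 5.003, N 1.000

CH5N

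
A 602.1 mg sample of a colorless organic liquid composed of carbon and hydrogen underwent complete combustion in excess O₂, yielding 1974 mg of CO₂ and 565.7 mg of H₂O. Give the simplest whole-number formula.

C5H7

mol C = 1.974 g CO₂ ÷ 44.009 g/mol = 0.044854 mol
mol H = 2 × 0.5657 g H₂O ÷ 18.015 g/mol = 0.062803 mol
Divide by the smallest (0.044854 mol): C 1.000, H 1.400
Multiplying each by 5 gives whole numbers: C 5.00, H 7.00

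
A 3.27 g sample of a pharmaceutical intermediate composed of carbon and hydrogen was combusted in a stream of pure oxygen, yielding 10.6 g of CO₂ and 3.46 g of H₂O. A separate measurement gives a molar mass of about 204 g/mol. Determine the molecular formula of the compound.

mol C = 10.6 g CO₂ ÷ 44.009 g/mol = 0.2409 mol
mol H = 2 × 3.46 g H₂O ÷ 18.015 g/mol = 0.3841 mol
Divide by the smallest (0.2409 mol): C 1.000, H 1.595
Multiplying each by 5 gives whole numbers: C 5.00, H 7.97
Empirical formula: C5H8
Empirical-formula mass = 68.12 g/mol; 204 ÷ 68.12 ≈ 3, so the molecular formula is C15H24.

C15H24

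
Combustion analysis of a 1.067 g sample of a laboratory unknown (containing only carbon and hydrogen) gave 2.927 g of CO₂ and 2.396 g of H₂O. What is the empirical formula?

CH4

mol C = 2.927 g CO₂ ÷ 44.009 g/mol = 0.066509 mol
mol H = 2 × 2.396 g H₂O ÷ 18.015 g/mol = 0.26600 mol
Divide by the smallest (0.066509 mol): C 1.000, H 3.999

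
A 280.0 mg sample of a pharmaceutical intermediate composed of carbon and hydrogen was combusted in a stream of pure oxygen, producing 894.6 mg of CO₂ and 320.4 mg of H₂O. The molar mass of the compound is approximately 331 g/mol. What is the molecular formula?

C24H42

mol C = 0.8946 g CO₂ ÷ 44.009 g/mol = 0.020328 mol
mol H = 2 × 0.3204 g H₂O ÷ 18.015 g/mol = 0.035570 mol
Divide by the smallest (0.020328 mol): C 1.000, H 1.750
Multiplying each by 4 gives whole numbers: C 4.00, H 7.00
Empirical formula: C4H7
Empirical-formula mass = 55.10 g/mol; 331 ÷ 55.10 ≈ 6, so the molecular formula is C24H42.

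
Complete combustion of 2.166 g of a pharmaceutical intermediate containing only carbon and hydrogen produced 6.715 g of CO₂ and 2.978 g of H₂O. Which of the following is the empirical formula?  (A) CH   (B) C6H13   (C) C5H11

mol C = 6.715 g CO₂ ÷ 44.009 g/mol = 0.15258 mol
mol H = 2 × 2.978 g H₂O ÷ 18.015 g/mol = 0.33061 mol
Divide by the smallest (0.15258 mol): C 1.000, H 2.167
Multiplying each by 6 gives whole numbers: C 6.00, H 13.00

(B) C6H13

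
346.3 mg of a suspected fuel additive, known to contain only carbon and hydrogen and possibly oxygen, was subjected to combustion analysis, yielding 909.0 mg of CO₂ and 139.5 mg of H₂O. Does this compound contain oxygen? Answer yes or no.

yes

mol C = 0.9090 g CO₂ ÷ 44.009 g/mol = 0.020655 mol
mol H = 2 × 0.1395 g H₂O ÷ 18.015 g/mol = 0.015487 mol
C and H account for only 0.26370 g of the 0.3463 g sample; the remaining 0.082603 g must be oxygen.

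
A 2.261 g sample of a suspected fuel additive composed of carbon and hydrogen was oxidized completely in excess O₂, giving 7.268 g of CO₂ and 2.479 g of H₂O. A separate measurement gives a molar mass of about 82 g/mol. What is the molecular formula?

C6H10

mol C = 7.268 g CO₂ ÷ 44.009 g/mol = 0.16515 mol
mol H = 2 × 2.479 g H₂O ÷ 18.015 g/mol = 0.27522 mol
Divide by the smallest (0.16515 mol): C 1.000, H 1.666
Multiplying each by 3 gives whole numbers: C 3.00, H 5.00
Empirical formula: C3H5
Empirical-formula mass = 41.07 g/mol; 82 ÷ 41.07 ≈ 2, so the molecular formula is C6H10.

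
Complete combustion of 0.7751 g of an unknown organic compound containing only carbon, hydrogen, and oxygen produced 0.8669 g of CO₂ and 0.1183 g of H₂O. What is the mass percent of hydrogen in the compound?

1.71%

mol C = 0.8669 g CO₂ ÷ 44.009 g/mol = 0.019698 mol
mol H = 2 × 0.1183 g H₂O ÷ 18.015 g/mol = 0.013133 mol
mass O = 0.7751 − (0.23660 + 0.013239) = 0.52527 g → mol O = 0.52527 ÷ 15.999 = 0.032831 mol
mass % H = 0.013239 g ÷ 0.7751 g × 100%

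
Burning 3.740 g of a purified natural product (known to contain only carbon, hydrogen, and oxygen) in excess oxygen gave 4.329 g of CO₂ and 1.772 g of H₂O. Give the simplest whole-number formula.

mol C = 4.329 g CO₂ ÷ 44.009 g/mol = 0.098366 mol
mol H = 2 × 1.772 g H₂O ÷ 18.015 g/mol = 0.19672 mol
mass O = 3.740 − (1.1815 + 0.19830) = 2.3602 g → mol O = 2.3602 ÷ 15.999 = 0.14752 mol
Divide by the smallest (0.098366 mol): C 1.000, H 2.000, O 1.500
Multiplying each by 2 gives whole numbers: C 2.00, H 4.00, O 3.00

C2H4O3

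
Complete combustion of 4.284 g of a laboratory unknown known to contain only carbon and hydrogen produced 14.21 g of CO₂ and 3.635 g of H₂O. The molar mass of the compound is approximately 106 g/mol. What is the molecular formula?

C8H10

mol C = 14.21 g CO₂ ÷ 44.009 g/mol = 0.32289 mol
mol H = 2 × 3.635 g H₂O ÷ 18.015 g/mol = 0.40355 mol
Divide by the smallest (0.32289 mol): C 1.000, H 1.250
Multiplying each by 4 gives whole numbers: C 4.00, H 5.00
Empirical formula: C4H5
Empirical-formula mass = 53.08 g/mol; 106 ÷ 53.08 ≈ 2, so the molecular formula is C8H10.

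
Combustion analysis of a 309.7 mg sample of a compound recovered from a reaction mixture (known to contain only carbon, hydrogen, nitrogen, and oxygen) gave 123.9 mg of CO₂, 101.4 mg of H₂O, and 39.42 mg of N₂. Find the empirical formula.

mol C = 0.1239 g CO₂ ÷ 44.009 g/mol = 0.0028153 mol
mol H = 2 × 0.1014 g H₂O ÷ 18.015 g/mol = 0.011257 mol
mol N = 2 × 0.03942 g N₂ ÷ 28.014 g/mol = 0.0028143 mol
mass O = 0.3097 − (0.033815 + 0.011347 + 0.039420) = 0.22512 g → mol O = 0.22512 ÷ 15.999 = 0.014071 mol
Divide by the smallest (0.0028143 mol): C 1.000, H 4.000, N 1.000, O 5.000

CH4NO5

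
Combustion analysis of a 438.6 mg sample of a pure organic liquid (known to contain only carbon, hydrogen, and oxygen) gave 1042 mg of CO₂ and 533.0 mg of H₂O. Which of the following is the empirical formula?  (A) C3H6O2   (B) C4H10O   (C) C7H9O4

(B) C4H10O

mol C = 1.042 g CO₂ ÷ 44.009 g/mol = 0.023677 mol
mol H = 2 × 0.5330 g H₂O ÷ 18.015 g/mol = 0.059173 mol
mass O = 0.4386 − (0.28438 + 0.059646) = 0.094570 g → mol O = 0.094570 ÷ 15.999 = 0.0059110 mol
Divide by the smallest (0.0059110 mol): C 4.006, H 10.011, O 1.000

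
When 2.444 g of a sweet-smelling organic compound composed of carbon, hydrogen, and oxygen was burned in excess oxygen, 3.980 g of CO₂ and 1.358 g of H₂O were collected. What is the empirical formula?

mol C = 3.980 g CO₂ ÷ 44.009 g/mol = 0.090436 mol
mol H = 2 × 1.358 g H₂O ÷ 18.015 g/mol = 0.15076 mol
mass O = 2.444 − (1.0862 + 0.15197) = 1.2058 g → mol O = 1.2058 ÷ 15.999 = 0.075367 mol
Divide by the smallest (0.075367 mol): C 1.200, H 2.000, O 1.000
Multiplying each by 5 gives whole numbers: C 6.00, H 10.00, O 5.00

C6H10O5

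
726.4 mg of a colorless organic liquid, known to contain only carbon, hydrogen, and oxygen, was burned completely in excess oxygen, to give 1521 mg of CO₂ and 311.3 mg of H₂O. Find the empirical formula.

mol C = 1.521 g CO₂ ÷ 44.009 g/mol = 0.034561 mol
mol H = 2 × 0.3113 g H₂O ÷ 18.015 g/mol = 0.034560 mol
mass O = 0.7264 − (0.41511 + 0.034837) = 0.27645 g → mol O = 0.27645 ÷ 15.999 = 0.017279 mol
Divide by the smallest (0.017279 mol): C 2.000, H 2.000, O 1.000

C2H2O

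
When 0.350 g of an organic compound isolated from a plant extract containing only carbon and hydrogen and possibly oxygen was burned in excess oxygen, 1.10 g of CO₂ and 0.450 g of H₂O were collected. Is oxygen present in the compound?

no

mol C = 1.10 g CO₂ ÷ 44.009 g/mol = 0.02499 mol
mol H = 2 × 0.450 g H₂O ÷ 18.015 g/mol = 0.04996 mol
C and H together account for 0.3506 g — essentially the entire 0.350 g sample — so the compound contains no oxygen.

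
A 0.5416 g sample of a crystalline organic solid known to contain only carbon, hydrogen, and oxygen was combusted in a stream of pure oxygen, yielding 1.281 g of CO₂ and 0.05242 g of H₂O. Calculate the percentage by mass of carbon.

64.55%

mol C = 1.281 g CO₂ ÷ 44.009 g/mol = 0.029108 mol
mol H = 2 × 0.05242 g H₂O ÷ 18.015 g/mol = 0.0058196 mol
mass O = 0.5416 − (0.34961 + 0.0058662) = 0.18612 g → mol O = 0.18612 ÷ 15.999 = 0.011633 mol
mass % C = 0.34961 g ÷ 0.5416 g × 100%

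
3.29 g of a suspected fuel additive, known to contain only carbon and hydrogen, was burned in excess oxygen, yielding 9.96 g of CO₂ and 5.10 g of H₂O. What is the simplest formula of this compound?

C2H5

mol C = 9.96 g CO₂ ÷ 44.009 g/mol = 0.2263 mol
mol H = 2 × 5.10 g H₂O ÷ 18.015 g/mol = 0.5662 mol
Divide by the smallest (0.2263 mol): C 1.000, H 2.502
Multiplying each by 2 gives whole numbers: C 2.00, H 5.00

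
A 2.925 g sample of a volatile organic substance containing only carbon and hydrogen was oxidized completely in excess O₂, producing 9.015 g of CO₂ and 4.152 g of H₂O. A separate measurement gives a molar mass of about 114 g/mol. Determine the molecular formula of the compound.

C8H18

mol C = 9.015 g CO₂ ÷ 44.009 g/mol = 0.20484 mol
mol H = 2 × 4.152 g H₂O ÷ 18.015 g/mol = 0.46095 mol
Divide by the smallest (0.20484 mol): C 1.000, H 2.250
Multiplying each by 4 gives whole numbers: C 4.00, H 9.00
Empirical formula: C4H9
Empirical-formula mass = 57.12 g/mol; 114 ÷ 57.12 ≈ 2, so the molecular formula is C8H18.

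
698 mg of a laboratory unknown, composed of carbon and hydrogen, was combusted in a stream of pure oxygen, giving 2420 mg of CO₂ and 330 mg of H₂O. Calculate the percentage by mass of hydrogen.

mol C = 2.42 g CO₂ ÷ 44.009 g/mol = 0.05499 mol
mol H = 2 × 0.330 g H₂O ÷ 18.015 g/mol = 0.03664 mol
mass % H = 0.03693 g ÷ 0.698 g × 100%

5.3%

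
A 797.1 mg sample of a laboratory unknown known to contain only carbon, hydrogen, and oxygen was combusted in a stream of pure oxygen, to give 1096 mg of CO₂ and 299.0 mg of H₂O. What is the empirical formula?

mol C = 1.096 g CO₂ ÷ 44.009 g/mol = 0.024904 mol
mol H = 2 × 0.2990 g H₂O ÷ 18.015 g/mol = 0.033195 mol
mass O = 0.7971 − (0.29912 + 0.033460) = 0.46452 g → mol O = 0.46452 ÷ 15.999 = 0.029034 mol
Divide by the smallest (0.024904 mol): C 1.000, H 1.333, O 1.166
Multiplying each by 6 gives whole numbers: C 6.00, H 8.00, O 7.00

C6H8O7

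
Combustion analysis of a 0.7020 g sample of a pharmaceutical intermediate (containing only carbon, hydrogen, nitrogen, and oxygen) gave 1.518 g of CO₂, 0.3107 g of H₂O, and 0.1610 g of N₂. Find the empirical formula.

mol C = 1.518 g CO₂ ÷ 44.009 g/mol = 0.034493 mol
mol H = 2 × 0.3107 g H₂O ÷ 18.015 g/mol = 0.034493 mol
mol N = 2 × 0.1610 g N₂ ÷ 28.014 g/mol = 0.011494 mol
mass O = 0.7020 − (0.41429 + 0.034769 + 0.16100) = 0.091936 g → mol O = 0.091936 ÷ 15.999 = 0.0057463 mol
Divide by the smallest (0.0057463 mol): C 6.003, H 6.003, N 2.000, O 1.000

C6H6N2O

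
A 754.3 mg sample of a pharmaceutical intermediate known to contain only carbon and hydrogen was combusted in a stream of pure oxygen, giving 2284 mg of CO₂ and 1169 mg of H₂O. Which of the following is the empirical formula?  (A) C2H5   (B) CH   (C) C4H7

mol C = 2.284 g CO₂ ÷ 44.009 g/mol = 0.051898 mol
mol H = 2 × 1.169 g H₂O ÷ 18.015 g/mol = 0.12978 mol
Divide by the smallest (0.051898 mol): C 1.000, H 2.501
Multiplying each by 2 gives whole numbers: C 2.00, H 5.00

(A) C2H5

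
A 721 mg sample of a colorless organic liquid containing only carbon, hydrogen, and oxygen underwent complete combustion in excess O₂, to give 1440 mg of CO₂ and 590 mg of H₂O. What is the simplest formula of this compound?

C2H4O

mol C = 1.44 g CO₂ ÷ 44.009 g/mol = 0.03272 mol
mol H = 2 × 0.590 g H₂O ÷ 18.015 g/mol = 0.06550 mol
mass O = 0.721 − (0.3930 + 0.06602) = 0.2620 g → mol O = 0.2620 ÷ 15.999 = 0.01637 mol
Divide by the smallest (0.01637 mol): C 1.998, H 4.000, O 1.000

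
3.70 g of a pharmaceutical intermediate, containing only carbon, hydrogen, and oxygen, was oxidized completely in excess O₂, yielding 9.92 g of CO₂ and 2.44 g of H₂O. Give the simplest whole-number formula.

C5H6O

mol C = 9.92 g CO₂ ÷ 44.009 g/mol = 0.2254 mol
mol H = 2 × 2.44 g H₂O ÷ 18.015 g/mol = 0.2709 mol
mass O = 3.70 − (2.707 + 0.2731) = 0.7196 g → mol O = 0.7196 ÷ 15.999 = 0.04498 mol
Divide by the smallest (0.04498 mol): C 5.012, H 6.023, O 1.000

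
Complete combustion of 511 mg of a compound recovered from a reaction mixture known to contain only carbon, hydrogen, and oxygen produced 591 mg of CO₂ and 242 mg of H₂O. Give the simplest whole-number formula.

mol C = 0.591 g CO₂ ÷ 44.009 g/mol = 0.01343 mol
mol H = 2 × 0.242 g H₂O ÷ 18.015 g/mol = 0.02687 mol
mass O = 0.511 − (0.1613 + 0.02708) = 0.3226 g → mol O = 0.3226 ÷ 15.999 = 0.02017 mol
Divide by the smallest (0.01343 mol): C 1.000, H 2.001, O 1.502
Multiplying each by 2 gives whole numbers: C 2.00, H 4.00, O 3.00

C2H4O3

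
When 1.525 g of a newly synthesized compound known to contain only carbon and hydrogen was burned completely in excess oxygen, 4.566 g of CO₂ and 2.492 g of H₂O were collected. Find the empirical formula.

C3H8

mol C = 4.566 g CO₂ ÷ 44.009 g/mol = 0.10375 mol
mol H = 2 × 2.492 g H₂O ÷ 18.015 g/mol = 0.27666 mol
Divide by the smallest (0.10375 mol): C 1.000, H 2.667
Multiplying each by 3 gives whole numbers: C 3.00, H 8.00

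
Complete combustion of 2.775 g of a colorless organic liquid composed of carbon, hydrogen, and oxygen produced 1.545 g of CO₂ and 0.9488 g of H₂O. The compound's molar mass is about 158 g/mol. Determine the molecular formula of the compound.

C2H6O8

mol C = 1.545 g CO₂ ÷ 44.009 g/mol = 0.035106 mol
mol H = 2 × 0.9488 g H₂O ÷ 18.015 g/mol = 0.10533 mol
mass O = 2.775 − (0.42166 + 0.10618) = 2.2472 g → mol O = 2.2472 ÷ 15.999 = 0.14046 mol
Divide by the smallest (0.035106 mol): C 1.000, H 3.000, O 4.001
Empirical formula: CH3O4
Empirical-formula mass = 79.03 g/mol; 158 ÷ 79.03 ≈ 2, so the molecular formula is C2H6O8.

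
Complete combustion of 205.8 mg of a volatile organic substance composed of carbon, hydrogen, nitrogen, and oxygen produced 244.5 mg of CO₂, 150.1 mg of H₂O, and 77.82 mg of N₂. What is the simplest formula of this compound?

mol C = 0.2445 g CO₂ ÷ 44.009 g/mol = 0.0055557 mol
mol H = 2 × 0.1501 g H₂O ÷ 18.015 g/mol = 0.016664 mol
mol N = 2 × 0.07782 g N₂ ÷ 28.014 g/mol = 0.0055558 mol
mass O = 0.2058 − (0.066729 + 0.016797 + 0.077820) = 0.044454 g → mol O = 0.044454 ÷ 15.999 = 0.0027785 mol
Divide by the smallest (0.0027785 mol): C 2.000, H 5.997, N 2.000, O 1.000

C2H6N2O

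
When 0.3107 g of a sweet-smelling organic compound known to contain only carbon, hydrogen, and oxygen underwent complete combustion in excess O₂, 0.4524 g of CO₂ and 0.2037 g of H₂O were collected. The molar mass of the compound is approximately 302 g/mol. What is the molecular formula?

mol C = 0.4524 g CO₂ ÷ 44.009 g/mol = 0.010280 mol
mol H = 2 × 0.2037 g H₂O ÷ 18.015 g/mol = 0.022614 mol
mass O = 0.3107 − (0.12347 + 0.022795) = 0.16443 g → mol O = 0.16443 ÷ 15.999 = 0.010278 mol
Divide by the smallest (0.010278 mol): C 1.000, H 2.200, O 1.000
Multiplying each by 5 gives whole numbers: C 5.00, H 11.00, O 5.00
Empirical formula: C5H11O5
Empirical-formula mass = 151.14 g/mol; 302 ÷ 151.14 ≈ 2, so the molecular formula is C10H22O10.

C10H22O10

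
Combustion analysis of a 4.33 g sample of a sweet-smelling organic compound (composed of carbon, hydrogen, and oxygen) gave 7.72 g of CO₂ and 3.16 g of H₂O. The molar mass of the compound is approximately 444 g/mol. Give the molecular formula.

mol C = 7.72 g CO₂ ÷ 44.009 g/mol = 0.1754 mol
mol H = 2 × 3.16 g H₂O ÷ 18.015 g/mol = 0.3508 mol
mass O = 4.33 − (2.107 + 0.3536) = 1.869 g → mol O = 1.869 ÷ 15.999 = 0.1168 mol
Divide by the smallest (0.1168 mol): C 1.501, H 3.002, O 1.000
Multiplying each by 2 gives whole numbers: C 3.00, H 6.00, O 2.00
Empirical formula: C3H6O2
Empirical-formula mass = 74.08 g/mol; 444 ÷ 74.08 ≈ 6, so the molecular formula is C18H36O12.

C18H36O12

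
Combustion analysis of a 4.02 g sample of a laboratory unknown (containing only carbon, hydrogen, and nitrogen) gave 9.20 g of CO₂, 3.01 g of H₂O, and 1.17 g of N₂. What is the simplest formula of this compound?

C5H8N2

mol C = 9.20 g CO₂ ÷ 44.009 g/mol = 0.2090 mol
mol H = 2 × 3.01 g H₂O ÷ 18.015 g/mol = 0.3342 mol
mol N = 2 × 1.17 g N₂ ÷ 28.014 g/mol = 0.08353 mol
Divide by the smallest (0.08353 mol): C 2.503, H 4.001, N 1.000
Multiplying each by 2 gives whole numbers: C 5.01, H 8.00, N 2.00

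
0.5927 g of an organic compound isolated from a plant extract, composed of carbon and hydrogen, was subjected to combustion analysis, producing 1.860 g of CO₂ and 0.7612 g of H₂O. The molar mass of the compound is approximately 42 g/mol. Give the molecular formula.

C3H6

mol C = 1.860 g CO₂ ÷ 44.009 g/mol = 0.042264 mol
mol H = 2 × 0.7612 g H₂O ÷ 18.015 g/mol = 0.084507 mol
Divide by the smallest (0.042264 mol): C 1.000, H 2.000
Empirical formula: CH2
Empirical-formula mass = 14.03 g/mol; 42 ÷ 14.03 ≈ 3, so the molecular formula is C3H6.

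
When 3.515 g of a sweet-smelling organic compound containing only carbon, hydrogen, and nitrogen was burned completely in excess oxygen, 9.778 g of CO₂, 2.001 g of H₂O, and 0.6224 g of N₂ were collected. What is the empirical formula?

mol C = 9.778 g CO₂ ÷ 44.009 g/mol = 0.22218 mol
mol H = 2 × 2.001 g H₂O ÷ 18.015 g/mol = 0.22215 mol
mol N = 2 × 0.6224 g N₂ ÷ 28.014 g/mol = 0.044435 mol
Divide by the smallest (0.044435 mol): C 5.000, H 4.999, N 1.000

C5H5N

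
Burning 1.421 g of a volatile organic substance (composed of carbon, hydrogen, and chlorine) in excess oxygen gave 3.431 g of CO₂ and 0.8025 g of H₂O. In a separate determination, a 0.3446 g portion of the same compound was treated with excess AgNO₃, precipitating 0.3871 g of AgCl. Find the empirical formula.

mol C = 3.431 g CO₂ ÷ 44.009 g/mol = 0.077961 mol
mol H = 2 × 0.8025 g H₂O ÷ 18.015 g/mol = 0.089092 mol
From the AgCl data: mol Cl per gram of compound = (0.3871 ÷ 143.318) ÷ 0.3446 = 0.0078380 mol/g, so in the 1.421 g combustion sample mol Cl = 0.011138 mol
Divide by the smallest (0.011138 mol): C 7.000, H 7.999, Cl 1.000

C7H8Cl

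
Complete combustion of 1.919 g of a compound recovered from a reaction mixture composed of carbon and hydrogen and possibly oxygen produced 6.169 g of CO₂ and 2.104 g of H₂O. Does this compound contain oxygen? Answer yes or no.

no

mol C = 6.169 g CO₂ ÷ 44.009 g/mol = 0.14018 mol
mol H = 2 × 2.104 g H₂O ÷ 18.015 g/mol = 0.23358 mol
C and H together account for 1.9191 g — essentially the entire 1.919 g sample — so the compound contains no oxygen.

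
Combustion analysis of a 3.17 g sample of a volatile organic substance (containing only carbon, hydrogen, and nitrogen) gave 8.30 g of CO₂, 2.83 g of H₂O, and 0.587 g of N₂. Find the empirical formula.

C9H15N2

mol C = 8.30 g CO₂ ÷ 44.009 g/mol = 0.1886 mol
mol H = 2 × 2.83 g H₂O ÷ 18.015 g/mol = 0.3142 mol
mol N = 2 × 0.587 g N₂ ÷ 28.014 g/mol = 0.04191 mol
Divide by the smallest (0.04191 mol): C 4.500, H 7.497, N 1.000
Multiplying each by 2 gives whole numbers: C 9.00, H 14.99, N 2.00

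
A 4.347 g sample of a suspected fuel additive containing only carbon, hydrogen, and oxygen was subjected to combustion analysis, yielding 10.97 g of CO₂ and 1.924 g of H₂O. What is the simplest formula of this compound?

mol C = 10.97 g CO₂ ÷ 44.009 g/mol = 0.24927 mol
mol H = 2 × 1.924 g H₂O ÷ 18.015 g/mol = 0.21360 mol
mass O = 4.347 − (2.9939 + 0.21531) = 1.1377 g → mol O = 1.1377 ÷ 15.999 = 0.071113 mol
Divide by the smallest (0.071113 mol): C 3.505, H 3.004, O 1.000
Multiplying each by 2 gives whole numbers: C 7.01, H 6.01, O 2.00

C7H6O2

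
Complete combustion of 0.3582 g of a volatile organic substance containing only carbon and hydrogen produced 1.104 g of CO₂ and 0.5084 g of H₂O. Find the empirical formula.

C4H9

mol C = 1.104 g CO₂ ÷ 44.009 g/mol = 0.025086 mol
mol H = 2 × 0.5084 g H₂O ÷ 18.015 g/mol = 0.056442 mol
Divide by the smallest (0.025086 mol): C 1.000, H 2.250
Multiplying each by 4 gives whole numbers: C 4.00, H 9.00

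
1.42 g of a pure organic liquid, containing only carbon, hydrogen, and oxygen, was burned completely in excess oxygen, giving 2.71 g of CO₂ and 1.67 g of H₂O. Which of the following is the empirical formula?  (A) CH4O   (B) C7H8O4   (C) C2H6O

mol C = 2.71 g CO₂ ÷ 44.009 g/mol = 0.06158 mol
mol H = 2 × 1.67 g H₂O ÷ 18.015 g/mol = 0.1854 mol
mass O = 1.42 − (0.7396 + 0.1869) = 0.4935 g → mol O = 0.4935 ÷ 15.999 = 0.03085 mol
Divide by the smallest (0.03085 mol): C 1.996, H 6.011, O 1.000

(C) C2H6O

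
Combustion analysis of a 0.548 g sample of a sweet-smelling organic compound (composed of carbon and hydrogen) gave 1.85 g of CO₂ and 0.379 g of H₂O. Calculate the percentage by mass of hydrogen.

mol C = 1.85 g CO₂ ÷ 44.009 g/mol = 0.04204 mol
mol H = 2 × 0.379 g H₂O ÷ 18.015 g/mol = 0.04208 mol
mass % H = 0.04241 g ÷ 0.548 g × 100%

7.7%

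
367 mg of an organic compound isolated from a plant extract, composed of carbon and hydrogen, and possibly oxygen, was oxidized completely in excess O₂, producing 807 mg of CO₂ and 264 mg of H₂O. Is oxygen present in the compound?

mol C = 0.807 g CO₂ ÷ 44.009 g/mol = 0.01834 mol
mol H = 2 × 0.264 g H₂O ÷ 18.015 g/mol = 0.02931 mol
C and H account for only 0.2498 g of the 0.367 g sample; the remaining 0.1172 g must be oxygen.

yes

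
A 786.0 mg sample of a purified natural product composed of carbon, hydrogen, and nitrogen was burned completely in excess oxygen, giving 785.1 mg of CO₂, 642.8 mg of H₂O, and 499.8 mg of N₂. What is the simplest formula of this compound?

CH4N2

mol C = 0.7851 g CO₂ ÷ 44.009 g/mol = 0.017840 mol
mol H = 2 × 0.6428 g H₂O ÷ 18.015 g/mol = 0.071363 mol
mol N = 2 × 0.4998 g N₂ ÷ 28.014 g/mol = 0.035682 mol
Divide by the smallest (0.017840 mol): C 1.000, H 4.000, N 2.000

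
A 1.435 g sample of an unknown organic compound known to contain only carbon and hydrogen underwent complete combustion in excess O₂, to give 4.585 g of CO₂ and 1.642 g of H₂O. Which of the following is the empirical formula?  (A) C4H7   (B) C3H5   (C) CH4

mol C = 4.585 g CO₂ ÷ 44.009 g/mol = 0.10418 mol
mol H = 2 × 1.642 g H₂O ÷ 18.015 g/mol = 0.18229 mol
Divide by the smallest (0.10418 mol): C 1.000, H 1.750
Multiplying each by 4 gives whole numbers: C 4.00, H 7.00

(A) C4H7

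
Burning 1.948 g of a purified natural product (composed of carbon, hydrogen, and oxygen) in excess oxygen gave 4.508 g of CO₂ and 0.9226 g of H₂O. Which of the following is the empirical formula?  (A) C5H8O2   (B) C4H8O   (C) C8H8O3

(C) C8H8O3

mol C = 4.508 g CO₂ ÷ 44.009 g/mol = 0.10243 mol
mol H = 2 × 0.9226 g H₂O ÷ 18.015 g/mol = 0.10243 mol
mass O = 1.948 − (1.2303 + 0.10325) = 0.61442 g → mol O = 0.61442 ÷ 15.999 = 0.038404 mol
Divide by the smallest (0.038404 mol): C 2.667, H 2.667, O 1.000
Multiplying each by 3 gives whole numbers: C 8.00, H 8.00, O 3.00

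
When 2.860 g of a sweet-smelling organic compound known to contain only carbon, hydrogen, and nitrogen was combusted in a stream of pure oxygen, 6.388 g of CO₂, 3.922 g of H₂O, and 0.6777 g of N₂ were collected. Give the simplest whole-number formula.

mol C = 6.388 g CO₂ ÷ 44.009 g/mol = 0.14515 mol
mol H = 2 × 3.922 g H₂O ÷ 18.015 g/mol = 0.43541 mol
mol N = 2 × 0.6777 g N₂ ÷ 28.014 g/mol = 0.048383 mol
Divide by the smallest (0.048383 mol): C 3.000, H 8.999, N 1.000

C3H9N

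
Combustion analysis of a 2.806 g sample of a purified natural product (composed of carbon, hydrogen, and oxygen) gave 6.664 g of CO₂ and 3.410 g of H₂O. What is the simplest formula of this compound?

C4H10O

mol C = 6.664 g CO₂ ÷ 44.009 g/mol = 0.15142 mol
mol H = 2 × 3.410 g H₂O ÷ 18.015 g/mol = 0.37857 mol
mass O = 2.806 − (1.8187 + 0.38160) = 0.60565 g → mol O = 0.60565 ÷ 15.999 = 0.037855 mol
Divide by the smallest (0.037855 mol): C 4.000, H 10.000, O 1.000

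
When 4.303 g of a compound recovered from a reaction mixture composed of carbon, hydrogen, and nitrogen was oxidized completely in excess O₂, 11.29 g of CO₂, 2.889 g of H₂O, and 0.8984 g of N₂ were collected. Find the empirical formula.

mol C = 11.29 g CO₂ ÷ 44.009 g/mol = 0.25654 mol
mol H = 2 × 2.889 g H₂O ÷ 18.015 g/mol = 0.32073 mol
mol N = 2 × 0.8984 g N₂ ÷ 28.014 g/mol = 0.064139 mol
Divide by the smallest (0.064139 mol): C 4.000, H 5.001, N 1.000

C4H5N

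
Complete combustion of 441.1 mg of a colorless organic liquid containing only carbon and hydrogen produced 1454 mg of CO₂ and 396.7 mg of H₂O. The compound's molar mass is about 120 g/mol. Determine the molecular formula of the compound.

mol C = 1.454 g CO₂ ÷ 44.009 g/mol = 0.033039 mol
mol H = 2 × 0.3967 g H₂O ÷ 18.015 g/mol = 0.044041 mol
Divide by the smallest (0.033039 mol): C 1.000, H 1.333
Multiplying each by 3 gives whole numbers: C 3.00, H 4.00
Empirical formula: C3H4
Empirical-formula mass = 40.06 g/mol; 120 ÷ 40.06 ≈ 3, so the molecular formula is C9H12.

C9H12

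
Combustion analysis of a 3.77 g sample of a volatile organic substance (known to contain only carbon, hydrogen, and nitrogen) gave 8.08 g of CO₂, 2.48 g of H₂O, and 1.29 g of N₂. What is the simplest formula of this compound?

mol C = 8.08 g CO₂ ÷ 44.009 g/mol = 0.1836 mol
mol H = 2 × 2.48 g H₂O ÷ 18.015 g/mol = 0.2753 mol
mol N = 2 × 1.29 g N₂ ÷ 28.014 g/mol = 0.09210 mol
Divide by the smallest (0.09210 mol): C 1.994, H 2.990, N 1.000

C2H3N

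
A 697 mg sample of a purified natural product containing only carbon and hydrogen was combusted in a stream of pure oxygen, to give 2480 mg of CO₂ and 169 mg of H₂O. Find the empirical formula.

mol C = 2.48 g CO₂ ÷ 44.009 g/mol = 0.05635 mol
mol H = 2 × 0.169 g H₂O ÷ 18.015 g/mol = 0.01876 mol
Divide by the smallest (0.01876 mol): C 3.004, H 1.000

C3H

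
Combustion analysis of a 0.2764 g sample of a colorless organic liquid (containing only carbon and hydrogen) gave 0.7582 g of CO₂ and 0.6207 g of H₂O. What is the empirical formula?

mol C = 0.7582 g CO₂ ÷ 44.009 g/mol = 0.017228 mol
mol H = 2 × 0.6207 g H₂O ÷ 18.015 g/mol = 0.068909 mol
Divide by the smallest (0.017228 mol): C 1.000, H 4.000

CH4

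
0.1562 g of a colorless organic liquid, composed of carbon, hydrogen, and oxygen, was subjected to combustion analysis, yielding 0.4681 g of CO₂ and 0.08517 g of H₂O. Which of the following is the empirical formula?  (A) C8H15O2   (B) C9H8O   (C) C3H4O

(B) C9H8O

mol C = 0.4681 g CO₂ ÷ 44.009 g/mol = 0.010636 mol
mol H = 2 × 0.08517 g H₂O ÷ 18.015 g/mol = 0.0094555 mol
mass O = 0.1562 − (0.12775 + 0.0095311) = 0.018914 g → mol O = 0.018914 ÷ 15.999 = 0.0011822 mol
Divide by the smallest (0.0011822 mol): C 8.997, H 7.998, O 1.000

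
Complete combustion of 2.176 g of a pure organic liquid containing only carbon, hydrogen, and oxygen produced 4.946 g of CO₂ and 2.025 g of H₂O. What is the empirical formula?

C3H6O

mol C = 4.946 g CO₂ ÷ 44.009 g/mol = 0.11239 mol
mol H = 2 × 2.025 g H₂O ÷ 18.015 g/mol = 0.22481 mol
mass O = 2.176 − (1.3499 + 0.22661) = 0.59952 g → mol O = 0.59952 ÷ 15.999 = 0.037472 mol
Divide by the smallest (0.037472 mol): C 2.999, H 5.999, O 1.000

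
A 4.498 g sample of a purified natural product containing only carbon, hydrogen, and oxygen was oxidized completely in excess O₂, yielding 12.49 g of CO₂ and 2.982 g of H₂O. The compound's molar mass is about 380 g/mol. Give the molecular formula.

C24H28O4

mol C = 12.49 g CO₂ ÷ 44.009 g/mol = 0.28381 mol
mol H = 2 × 2.982 g H₂O ÷ 18.015 g/mol = 0.33106 mol
mass O = 4.498 − (3.4088 + 0.33371) = 0.75551 g → mol O = 0.75551 ÷ 15.999 = 0.047222 mol
Divide by the smallest (0.047222 mol): C 6.010, H 7.011, O 1.000
Empirical formula: C6H7O
Empirical-formula mass = 95.12 g/mol; 380 ÷ 95.12 ≈ 4, so the molecular formula is C24H28O4.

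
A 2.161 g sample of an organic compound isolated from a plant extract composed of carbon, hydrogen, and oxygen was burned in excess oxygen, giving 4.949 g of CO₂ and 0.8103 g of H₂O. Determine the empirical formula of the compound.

C5H4O2

mol C = 4.949 g CO₂ ÷ 44.009 g/mol = 0.11245 mol
mol H = 2 × 0.8103 g H₂O ÷ 18.015 g/mol = 0.089958 mol
mass O = 2.161 − (1.3507 + 0.090678) = 0.71963 g → mol O = 0.71963 ÷ 15.999 = 0.044980 mol
Divide by the smallest (0.044980 mol): C 2.500, H 2.000, O 1.000
Multiplying each by 2 gives whole numbers: C 5.00, H 4.00, O 2.00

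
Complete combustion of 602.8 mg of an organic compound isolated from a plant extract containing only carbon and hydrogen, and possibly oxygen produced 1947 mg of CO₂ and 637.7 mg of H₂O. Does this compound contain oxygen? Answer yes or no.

no

mol C = 1.947 g CO₂ ÷ 44.009 g/mol = 0.044241 mol
mol H = 2 × 0.6377 g H₂O ÷ 18.015 g/mol = 0.070797 mol
C and H together account for 0.60274 g — essentially the entire 0.6028 g sample — so the compound contains no oxygen.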